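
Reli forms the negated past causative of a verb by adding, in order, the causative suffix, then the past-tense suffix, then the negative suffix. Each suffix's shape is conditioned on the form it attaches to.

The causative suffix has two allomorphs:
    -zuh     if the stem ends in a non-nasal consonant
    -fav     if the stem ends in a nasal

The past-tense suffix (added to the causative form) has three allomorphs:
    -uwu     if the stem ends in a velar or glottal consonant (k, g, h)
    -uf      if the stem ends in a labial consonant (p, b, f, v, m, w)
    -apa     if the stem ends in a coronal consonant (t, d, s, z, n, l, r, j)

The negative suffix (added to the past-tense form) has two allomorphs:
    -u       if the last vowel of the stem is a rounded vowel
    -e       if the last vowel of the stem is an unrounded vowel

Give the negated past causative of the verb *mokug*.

mokugzuhuwuu

*mokug*: final consonant = /g/, non-nasal → -zuh → *mokugzuh*.
The causative form *mokugzuh* — final consonant /h/ (velar/glottal) → -uwu → *mokugzuhuwu*.
The past-tense form *mokugzuhuwu*: last vowel = /u/, a rounded vowel → -u → *mokugzuhuwuu*.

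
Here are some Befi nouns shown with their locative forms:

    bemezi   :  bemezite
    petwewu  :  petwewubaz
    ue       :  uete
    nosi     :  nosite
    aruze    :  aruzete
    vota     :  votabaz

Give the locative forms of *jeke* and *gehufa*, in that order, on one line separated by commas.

Looking at the last vowel of each stem: -te when the last vowel of the stem is a front vowel (*bemezi*, *ue*, *nosi*, *aruze*); -baz when the last vowel of the stem is a back vowel (*petwewu*, *vota*).
*jeke* — last vowel /e/ (a front vowel) → -te → *jekete*.
Since the last vowel of *gehufa* is /a/ (a back vowel), it takes -baz, giving *gehufabaz*.

jekete, gehufabaz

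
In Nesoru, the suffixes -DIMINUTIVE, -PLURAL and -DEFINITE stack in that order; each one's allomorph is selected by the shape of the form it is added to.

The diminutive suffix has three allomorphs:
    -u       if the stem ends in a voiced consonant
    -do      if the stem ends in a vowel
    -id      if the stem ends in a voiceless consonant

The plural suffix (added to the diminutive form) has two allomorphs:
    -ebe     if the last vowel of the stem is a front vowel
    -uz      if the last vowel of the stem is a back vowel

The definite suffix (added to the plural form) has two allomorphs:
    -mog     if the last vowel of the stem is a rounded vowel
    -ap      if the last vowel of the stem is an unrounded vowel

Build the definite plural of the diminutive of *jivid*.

jividuuzmog

Since the final sound of *jivid* is /d/ (a voiced consonant), it takes -u, giving *jividu*.
Since the last vowel of the diminutive form *jividu* is /u/ (a back vowel), it takes -uz, giving *jividuuz*.
The plural form *jividuuz*: last vowel = /u/, a rounded vowel → -mog → *jividuuzmog*.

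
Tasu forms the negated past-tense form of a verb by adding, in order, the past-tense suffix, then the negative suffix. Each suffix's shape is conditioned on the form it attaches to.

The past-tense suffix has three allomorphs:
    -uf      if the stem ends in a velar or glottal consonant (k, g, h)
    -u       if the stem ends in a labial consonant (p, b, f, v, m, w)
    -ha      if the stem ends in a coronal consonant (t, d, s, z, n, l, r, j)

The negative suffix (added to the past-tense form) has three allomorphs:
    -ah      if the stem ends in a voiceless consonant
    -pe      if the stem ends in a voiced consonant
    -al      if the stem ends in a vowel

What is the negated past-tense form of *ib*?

ibual

The final consonant of *ib* is /b/, which is labial, so the past-tense suffix is -u, giving *ibu*.
The past-tense form *ibu* — final sound /u/ (a vowel) → -al → *ibual*.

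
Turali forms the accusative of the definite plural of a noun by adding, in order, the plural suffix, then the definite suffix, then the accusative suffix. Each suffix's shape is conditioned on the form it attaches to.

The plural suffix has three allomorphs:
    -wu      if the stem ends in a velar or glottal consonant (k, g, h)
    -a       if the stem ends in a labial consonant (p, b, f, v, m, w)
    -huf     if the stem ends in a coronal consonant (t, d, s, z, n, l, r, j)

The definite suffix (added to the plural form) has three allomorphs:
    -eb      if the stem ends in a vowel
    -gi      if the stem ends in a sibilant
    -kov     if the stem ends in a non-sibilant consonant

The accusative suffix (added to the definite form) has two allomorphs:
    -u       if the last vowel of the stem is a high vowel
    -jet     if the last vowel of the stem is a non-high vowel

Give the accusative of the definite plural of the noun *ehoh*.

ehohwuebjet

*ehoh*: final consonant = /h/, velar/glottal → -wu → *ehohwu*.
Since the final sound of the plural form *ehohwu* is /u/ (a vowel), it takes -eb, giving *ehohwueb*.
The definite form *ehohwueb* — last vowel /e/ (a non-high vowel) → -jet → *ehohwuebjet*.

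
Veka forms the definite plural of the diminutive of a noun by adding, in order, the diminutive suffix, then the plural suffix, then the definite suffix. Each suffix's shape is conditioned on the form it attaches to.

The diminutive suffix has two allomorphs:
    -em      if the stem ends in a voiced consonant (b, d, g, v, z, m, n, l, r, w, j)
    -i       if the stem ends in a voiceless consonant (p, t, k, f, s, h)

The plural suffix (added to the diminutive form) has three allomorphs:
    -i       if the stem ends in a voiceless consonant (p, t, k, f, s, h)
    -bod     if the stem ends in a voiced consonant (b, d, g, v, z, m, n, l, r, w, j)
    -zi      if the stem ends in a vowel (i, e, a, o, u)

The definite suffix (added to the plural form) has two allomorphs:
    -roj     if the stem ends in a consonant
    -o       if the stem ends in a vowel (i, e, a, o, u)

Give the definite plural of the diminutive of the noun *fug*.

fugembodroj

*fug*: final consonant = /g/, voiced → -em → *fugem*.
The final sound of the diminutive form *fugem* is /m/, which is a voiced consonant, so the plural suffix is -bod, giving *fugembod*.
Since the final sound of the plural form *fugembod* is /d/ (a consonant), it takes -roj, giving *fugembodroj*.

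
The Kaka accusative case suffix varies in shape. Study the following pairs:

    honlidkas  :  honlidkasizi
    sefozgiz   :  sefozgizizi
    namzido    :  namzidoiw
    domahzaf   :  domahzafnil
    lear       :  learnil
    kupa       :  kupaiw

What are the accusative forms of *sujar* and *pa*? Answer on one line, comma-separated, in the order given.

sujarnil, paiw

The suffix is conditioned by the final sound: -izi when the stem ends in a sibilant (*honlidkas*, *sefozgiz*); -nil when the stem ends in a non-sibilant consonant (*domahzaf*, *lear*); -iw when the stem ends in a vowel (*namzido*, *kupa*).
Since the final sound of *sujar* is /r/ (a non-sibilant consonant), it takes -nil, giving *sujarnil*.
*pa* — final sound /a/ (a vowel) → -iw → *paiw*.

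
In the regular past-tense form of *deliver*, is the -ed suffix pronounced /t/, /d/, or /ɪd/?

/d/

The stem *deliver* ends in a voiced sound other than /d/.
The -ed suffix is realized as /ɪd/ after /t, d/; as /t/ after other voiceless consonants; and as /d/ after other voiced sounds.
So -ed on *deliver* is pronounced /d/.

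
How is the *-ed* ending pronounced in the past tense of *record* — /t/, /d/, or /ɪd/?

/ɪd/

The stem *record* ends in /t/ or /d/.
The -ed suffix is realized as /ɪd/ after /t, d/; as /t/ after other voiceless consonants; and as /d/ after other voiced sounds.
So -ed on *record* is pronounced /ɪd/.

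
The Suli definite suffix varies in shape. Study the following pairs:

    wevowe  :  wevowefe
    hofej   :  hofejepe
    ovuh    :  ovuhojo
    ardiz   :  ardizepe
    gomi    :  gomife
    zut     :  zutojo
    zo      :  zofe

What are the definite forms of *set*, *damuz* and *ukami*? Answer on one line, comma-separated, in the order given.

Looking at the final sound of each stem: -ojo when the stem ends in a voiceless consonant (*ovuh*, *zut*); -epe when the stem ends in a voiced consonant (*hofej*, *ardiz*); -fe when the stem ends in a vowel (*wevowe*, *gomi*, *zo*).
Since the final sound of *set* is /t/ (a voiceless consonant), it takes -ojo, giving *setojo*.
Since the final sound of *damuz* is /z/ (a voiced consonant), it takes -epe, giving *damuzepe*.
*ukami* — final sound /i/ (a vowel) → -fe → *ukamife*.

setojo, damuzepe, ukamife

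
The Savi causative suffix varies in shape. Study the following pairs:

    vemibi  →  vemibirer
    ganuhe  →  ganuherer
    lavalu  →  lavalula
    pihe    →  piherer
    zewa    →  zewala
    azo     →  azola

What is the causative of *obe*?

oberer

The suffix is conditioned by the last vowel: -rer when the last vowel of the stem is a front vowel (*vemibi*, *ganuhe*, *pihe*); -la when the last vowel of the stem is a back vowel (*lavalu*, *zewa*, *azo*).
Since the last vowel of *obe* is /e/ (a front vowel), it takes -rer, giving *oberer*.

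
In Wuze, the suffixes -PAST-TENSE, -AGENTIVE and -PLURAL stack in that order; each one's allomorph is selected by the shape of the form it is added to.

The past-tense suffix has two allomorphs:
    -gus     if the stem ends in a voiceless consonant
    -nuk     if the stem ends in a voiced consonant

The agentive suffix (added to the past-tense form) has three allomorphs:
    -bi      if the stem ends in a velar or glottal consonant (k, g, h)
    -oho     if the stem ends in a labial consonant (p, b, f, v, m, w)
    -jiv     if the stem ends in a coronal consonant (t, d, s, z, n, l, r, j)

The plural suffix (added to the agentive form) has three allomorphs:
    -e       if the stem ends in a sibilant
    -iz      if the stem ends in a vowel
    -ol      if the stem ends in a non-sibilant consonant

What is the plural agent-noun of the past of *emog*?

Since the final consonant of *emog* is /g/ (voiced), it takes -nuk, giving *emognuk*.
The past-tense form *emognuk* — final consonant /k/ (velar/glottal) → -bi → *emognukbi*.
The agentive form *emognukbi*: final sound = /i/, a vowel → -iz → *emognukbiiz*.

emognukbiiz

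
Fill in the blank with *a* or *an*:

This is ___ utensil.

The indefinite article is chosen by the initial *sound* of the following word, not its spelling.
*utensil* begins with the sound /juː/ (u pronounced /juː/) — a consonant sound.
So the article is *a*: This is a utensil.

a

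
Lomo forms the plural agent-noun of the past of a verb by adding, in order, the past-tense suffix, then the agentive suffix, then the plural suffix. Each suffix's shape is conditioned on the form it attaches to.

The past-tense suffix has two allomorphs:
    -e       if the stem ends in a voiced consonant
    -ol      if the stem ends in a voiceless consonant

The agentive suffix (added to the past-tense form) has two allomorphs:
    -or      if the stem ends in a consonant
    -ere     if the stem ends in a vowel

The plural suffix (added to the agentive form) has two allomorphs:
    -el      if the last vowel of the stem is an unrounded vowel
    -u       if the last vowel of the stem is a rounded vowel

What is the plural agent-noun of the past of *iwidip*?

iwidipoloru

*iwidip*: final consonant = /p/, voiceless → -ol → *iwidipol*.
The final sound of the past-tense form *iwidipol* is /l/, which is a consonant, so the agentive suffix is -or, giving *iwidipolor*.
The agentive form *iwidipolor* — last vowel /o/ (a rounded vowel) → -u → *iwidipoloru*.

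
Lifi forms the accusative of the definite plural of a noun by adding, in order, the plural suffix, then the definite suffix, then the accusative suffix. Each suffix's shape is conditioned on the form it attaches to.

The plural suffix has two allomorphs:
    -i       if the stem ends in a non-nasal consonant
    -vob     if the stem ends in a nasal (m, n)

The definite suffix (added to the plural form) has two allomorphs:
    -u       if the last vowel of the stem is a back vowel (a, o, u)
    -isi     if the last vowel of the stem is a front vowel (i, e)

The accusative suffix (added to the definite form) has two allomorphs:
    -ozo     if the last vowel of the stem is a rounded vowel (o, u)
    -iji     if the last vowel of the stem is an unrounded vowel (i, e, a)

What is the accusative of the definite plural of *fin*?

*fin*: final consonant = /n/, a nasal → -vob → *finvob*.
The plural form *finvob*: last vowel = /o/, a back vowel → -u → *finvobu*.
Since the last vowel of the definite form *finvobu* is /u/ (a rounded vowel), it takes -ozo, giving *finvobuozo*.

finvobuozo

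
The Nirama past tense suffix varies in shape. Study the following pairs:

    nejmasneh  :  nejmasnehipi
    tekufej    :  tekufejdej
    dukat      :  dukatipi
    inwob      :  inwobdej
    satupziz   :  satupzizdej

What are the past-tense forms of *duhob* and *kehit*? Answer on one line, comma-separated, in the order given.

The alternation tracks the final consonant of the stem — -ipi when the stem ends in a voiceless consonant (*nejmasneh*, *dukat*); -dej when the stem ends in a voiced consonant (*tekufej*, *inwob*, *satupziz*).
The final consonant of *duhob* is /b/, which is voiced, so the suffix is -dej, giving *duhobdej*.
*kehit*: final consonant = /t/, voiceless → -ipi → *kehitipi*.

duhobdej, kehitipi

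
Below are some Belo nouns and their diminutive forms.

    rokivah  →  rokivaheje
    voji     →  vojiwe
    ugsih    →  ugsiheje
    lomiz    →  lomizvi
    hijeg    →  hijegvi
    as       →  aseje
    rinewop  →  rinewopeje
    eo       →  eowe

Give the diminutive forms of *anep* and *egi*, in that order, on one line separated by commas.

anepeje, egiwe

The suffix is conditioned by the final sound: -eje when the stem ends in a voiceless consonant (*rokivah*, *ugsih*, *as*, *rinewop*); -vi when the stem ends in a voiced consonant (*lomiz*, *hijeg*); -we when the stem ends in a vowel (*voji*, *eo*).
*anep* — final sound /p/ (a voiceless consonant) → -eje → *anepeje*.
*egi*: final sound = /i/, a vowel → -we → *egiwe*.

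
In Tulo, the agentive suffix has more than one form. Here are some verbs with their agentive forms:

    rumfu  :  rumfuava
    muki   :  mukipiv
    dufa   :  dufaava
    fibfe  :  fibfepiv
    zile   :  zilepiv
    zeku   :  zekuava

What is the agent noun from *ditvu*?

The alternation tracks the last vowel of the stem — -piv when the last vowel of the stem is a front vowel (*muki*, *fibfe*, *zile*); -ava when the last vowel of the stem is a back vowel (*rumfu*, *dufa*, *zeku*).
*ditvu*: last vowel = /u/, a back vowel → -ava → *ditvuava*.

ditvuava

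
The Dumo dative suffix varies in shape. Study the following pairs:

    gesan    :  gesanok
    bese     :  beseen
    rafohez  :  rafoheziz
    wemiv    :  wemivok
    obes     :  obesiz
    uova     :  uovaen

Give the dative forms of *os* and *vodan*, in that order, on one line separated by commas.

The suffix is conditioned by the final sound: -iz when the stem ends in a sibilant (*rafohez*, *obes*); -ok when the stem ends in a non-sibilant consonant (*gesan*, *wemiv*); -en when the stem ends in a vowel (*bese*, *uova*).
The final sound of *os* is /s/, which is a sibilant, so the suffix is -iz, giving *osiz*.
*vodan*: final sound = /n/, a non-sibilant consonant → -ok → *vodanok*.

osiz, vodanok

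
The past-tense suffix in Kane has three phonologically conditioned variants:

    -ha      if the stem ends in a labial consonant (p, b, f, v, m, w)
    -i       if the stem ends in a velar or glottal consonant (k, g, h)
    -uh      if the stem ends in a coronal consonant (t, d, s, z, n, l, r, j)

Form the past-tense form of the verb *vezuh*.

The final consonant of *vezuh* is /h/, which is velar/glottal, so the suffix is -i, giving *vezuhi*.

vezuhi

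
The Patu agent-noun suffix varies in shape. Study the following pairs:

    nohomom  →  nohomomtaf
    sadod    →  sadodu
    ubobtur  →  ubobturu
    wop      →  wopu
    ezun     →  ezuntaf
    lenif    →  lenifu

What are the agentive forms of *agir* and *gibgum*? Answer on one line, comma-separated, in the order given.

The suffix is conditioned by the final consonant: -taf when the stem ends in a nasal (*nohomom*, *ezun*); -u when the stem ends in a non-nasal consonant (*sadod*, *ubobtur*, *wop*, *lenif*).
*agir* — final consonant /r/ (non-nasal) → -u → *agiru*.
Since the final consonant of *gibgum* is /m/ (a nasal), it takes -taf, giving *gibgumtaf*.

agiru, gibgumtaf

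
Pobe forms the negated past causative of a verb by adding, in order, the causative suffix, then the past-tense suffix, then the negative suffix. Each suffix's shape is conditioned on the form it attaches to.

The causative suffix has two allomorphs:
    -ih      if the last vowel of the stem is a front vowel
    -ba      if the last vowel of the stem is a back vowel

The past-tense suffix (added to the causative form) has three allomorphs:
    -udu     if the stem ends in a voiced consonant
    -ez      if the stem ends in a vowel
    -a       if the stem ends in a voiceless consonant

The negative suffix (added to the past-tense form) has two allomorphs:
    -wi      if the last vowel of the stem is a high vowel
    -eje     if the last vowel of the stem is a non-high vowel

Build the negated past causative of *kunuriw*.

Since the last vowel of *kunuriw* is /i/ (a front vowel), it takes -ih, giving *kunuriwih*.
The causative form *kunuriwih* — final sound /h/ (a voiceless consonant) → -a → *kunuriwiha*.
The last vowel of the past-tense form *kunuriwiha* is /a/, which is a non-high vowel, so the negative suffix is -eje, giving *kunuriwihaeje*.

kunuriwihaeje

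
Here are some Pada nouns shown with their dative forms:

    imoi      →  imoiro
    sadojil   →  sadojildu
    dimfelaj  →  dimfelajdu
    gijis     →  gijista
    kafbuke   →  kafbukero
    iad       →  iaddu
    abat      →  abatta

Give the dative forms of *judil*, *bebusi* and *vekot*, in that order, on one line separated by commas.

The suffix is conditioned by the final sound: -ta when the stem ends in a voiceless consonant (*gijis*, *abat*); -du when the stem ends in a voiced consonant (*sadojil*, *dimfelaj*, *iad*); -ro when the stem ends in a vowel (*imoi*, *kafbuke*).
*judil* — final sound /l/ (a voiced consonant) → -du → *judildu*.
*bebusi* — final sound /i/ (a vowel) → -ro → *bebusiro*.
*vekot*: final sound = /t/, a voiceless consonant → -ta → *vekotta*.

judildu, bebusiro, vekotta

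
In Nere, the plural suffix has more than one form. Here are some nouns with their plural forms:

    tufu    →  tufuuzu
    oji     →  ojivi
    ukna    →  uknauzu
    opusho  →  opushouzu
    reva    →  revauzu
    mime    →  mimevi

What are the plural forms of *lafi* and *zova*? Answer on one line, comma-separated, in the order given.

The suffix is conditioned by the last vowel: -vi when the last vowel of the stem is a front vowel (*oji*, *mime*); -uzu when the last vowel of the stem is a back vowel (*tufu*, *ukna*, *opusho*, *reva*).
*lafi*: last vowel = /i/, a front vowel → -vi → *lafivi*.
*zova*: last vowel = /a/, a back vowel → -uzu → *zovauzu*.

lafivi, zovauzu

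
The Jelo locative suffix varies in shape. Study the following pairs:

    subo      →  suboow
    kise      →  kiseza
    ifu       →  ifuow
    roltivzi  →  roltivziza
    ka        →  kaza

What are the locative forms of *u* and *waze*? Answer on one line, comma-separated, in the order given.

uow, wazeza

The pattern is rounding harmony: -ow when the last vowel of the stem is a rounded vowel (*subo*, *ifu*); -za when the last vowel of the stem is an unrounded vowel (*kise*, *roltivzi*, *ka*).
Since the last vowel of *u* is /u/ (a rounded vowel), it takes -ow, giving *uow*.
*waze*: last vowel = /e/, an unrounded vowel → -za → *wazeza*.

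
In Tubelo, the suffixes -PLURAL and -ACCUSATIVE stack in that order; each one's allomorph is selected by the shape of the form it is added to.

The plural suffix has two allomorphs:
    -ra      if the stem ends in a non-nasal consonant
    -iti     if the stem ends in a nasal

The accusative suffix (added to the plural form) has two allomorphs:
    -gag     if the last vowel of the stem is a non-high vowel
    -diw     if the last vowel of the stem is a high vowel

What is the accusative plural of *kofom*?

kofomitidiw

The final consonant of *kofom* is /m/, which is a nasal, so the plural suffix is -iti, giving *kofomiti*.
The last vowel of the plural form *kofomiti* is /i/, which is a high vowel, so the accusative suffix is -diw, giving *kofomitidiw*.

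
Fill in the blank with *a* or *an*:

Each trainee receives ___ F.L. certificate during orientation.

The indefinite article is chosen by the initial *sound* of the following word, not its spelling.
The initialism *F.L.* is read letter by letter; the first letter, F, is pronounced /ɛf/, which begins with a vowel sound.
So the article is *an*: Each trainee receives an F.L. certificate during orientation.

an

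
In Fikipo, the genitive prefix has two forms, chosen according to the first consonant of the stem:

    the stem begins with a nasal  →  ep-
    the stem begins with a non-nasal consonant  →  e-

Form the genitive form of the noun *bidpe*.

Since the first consonant of *bidpe* is /b/ (non-nasal), it takes e-, giving *ebidpe*.

ebidpe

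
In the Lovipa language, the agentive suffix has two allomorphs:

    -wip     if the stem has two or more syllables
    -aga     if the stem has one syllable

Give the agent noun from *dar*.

daraga

*dar* has one syllable, so the suffix is -aga, giving *daraga*.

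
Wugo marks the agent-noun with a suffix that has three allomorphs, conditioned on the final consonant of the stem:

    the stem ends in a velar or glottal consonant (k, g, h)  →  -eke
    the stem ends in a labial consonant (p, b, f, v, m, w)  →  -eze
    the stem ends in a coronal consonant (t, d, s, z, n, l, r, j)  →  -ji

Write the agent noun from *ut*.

Since the final consonant of *ut* is /t/ (coronal), it takes -ji, giving *utji*.

utji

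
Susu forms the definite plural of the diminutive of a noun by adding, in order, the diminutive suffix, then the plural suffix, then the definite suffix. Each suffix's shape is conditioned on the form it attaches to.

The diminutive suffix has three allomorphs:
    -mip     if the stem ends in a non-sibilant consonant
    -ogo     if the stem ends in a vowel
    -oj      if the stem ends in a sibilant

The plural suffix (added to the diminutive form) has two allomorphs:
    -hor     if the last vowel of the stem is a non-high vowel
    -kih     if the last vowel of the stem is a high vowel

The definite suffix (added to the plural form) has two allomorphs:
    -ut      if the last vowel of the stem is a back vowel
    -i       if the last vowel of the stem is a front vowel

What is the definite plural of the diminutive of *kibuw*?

kibuwmipkihi

Since the final sound of *kibuw* is /w/ (a non-sibilant consonant), it takes -mip, giving *kibuwmip*.
Since the last vowel of the diminutive form *kibuwmip* is /i/ (a high vowel), it takes -kih, giving *kibuwmipkih*.
The plural form *kibuwmipkih*: last vowel = /i/, a front vowel → -i → *kibuwmipkihi*.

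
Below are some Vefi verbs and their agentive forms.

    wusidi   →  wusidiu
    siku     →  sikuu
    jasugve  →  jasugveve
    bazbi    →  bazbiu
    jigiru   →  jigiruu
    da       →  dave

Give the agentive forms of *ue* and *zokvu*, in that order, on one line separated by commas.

Looking at the last vowel of each stem: -u when the last vowel of the stem is a high vowel (*wusidi*, *siku*, *bazbi*, *jigiru*); -ve when the last vowel of the stem is a non-high vowel (*jasugve*, *da*).
*ue* — last vowel /e/ (a non-high vowel) → -ve → *ueve*.
*zokvu*: last vowel = /u/, a high vowel → -u → *zokvuu*.

ueve, zokvuu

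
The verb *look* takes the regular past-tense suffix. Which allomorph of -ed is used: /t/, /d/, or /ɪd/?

The stem *look* ends in a voiceless consonant other than /t/.
The -ed suffix is realized as /ɪd/ after /t, d/; as /t/ after other voiceless consonants; and as /d/ after other voiced sounds.
So -ed on *look* is pronounced /t/.

/t/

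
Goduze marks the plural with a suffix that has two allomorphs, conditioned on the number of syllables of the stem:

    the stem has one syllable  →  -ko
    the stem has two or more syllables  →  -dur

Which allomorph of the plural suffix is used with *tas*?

-ko

With one syllable, *tas* takes -ko.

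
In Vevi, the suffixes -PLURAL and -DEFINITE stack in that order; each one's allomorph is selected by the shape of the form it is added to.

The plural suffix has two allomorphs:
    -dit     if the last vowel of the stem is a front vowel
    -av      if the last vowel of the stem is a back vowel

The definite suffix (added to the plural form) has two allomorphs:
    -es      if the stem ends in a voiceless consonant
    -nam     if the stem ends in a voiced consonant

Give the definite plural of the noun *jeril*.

jerildites

*jeril*: last vowel = /i/, a front vowel → -dit → *jerildit*.
The plural form *jerildit*: final consonant = /t/, voiceless → -es → *jerildites*.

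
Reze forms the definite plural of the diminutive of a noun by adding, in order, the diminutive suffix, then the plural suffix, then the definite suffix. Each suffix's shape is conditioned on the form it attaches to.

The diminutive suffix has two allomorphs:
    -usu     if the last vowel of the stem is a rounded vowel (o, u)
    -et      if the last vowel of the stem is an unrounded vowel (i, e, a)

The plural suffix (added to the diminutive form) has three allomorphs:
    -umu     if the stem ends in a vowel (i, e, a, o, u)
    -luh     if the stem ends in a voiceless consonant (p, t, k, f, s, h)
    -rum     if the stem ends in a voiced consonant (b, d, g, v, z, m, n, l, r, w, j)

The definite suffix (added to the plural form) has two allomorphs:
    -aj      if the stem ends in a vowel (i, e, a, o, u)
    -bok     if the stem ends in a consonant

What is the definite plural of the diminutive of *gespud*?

gespudusuumuaj

*gespud* — last vowel /u/ (a rounded vowel) → -usu → *gespudusu*.
The final sound of the diminutive form *gespudusu* is /u/, which is a vowel, so the plural suffix is -umu, giving *gespudusuumu*.
Since the final sound of the plural form *gespudusuumu* is /u/ (a vowel), it takes -aj, giving *gespudusuumuaj*.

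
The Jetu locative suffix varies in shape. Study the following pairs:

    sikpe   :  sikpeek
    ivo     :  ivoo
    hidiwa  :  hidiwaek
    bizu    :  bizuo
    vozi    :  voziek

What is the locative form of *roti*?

rotiek

The suffix is conditioned by the last vowel: -o when the last vowel of the stem is a rounded vowel (*ivo*, *bizu*); -ek when the last vowel of the stem is an unrounded vowel (*sikpe*, *hidiwa*, *vozi*).
Since the last vowel of *roti* is /i/ (an unrounded vowel), it takes -ek, giving *rotiek*.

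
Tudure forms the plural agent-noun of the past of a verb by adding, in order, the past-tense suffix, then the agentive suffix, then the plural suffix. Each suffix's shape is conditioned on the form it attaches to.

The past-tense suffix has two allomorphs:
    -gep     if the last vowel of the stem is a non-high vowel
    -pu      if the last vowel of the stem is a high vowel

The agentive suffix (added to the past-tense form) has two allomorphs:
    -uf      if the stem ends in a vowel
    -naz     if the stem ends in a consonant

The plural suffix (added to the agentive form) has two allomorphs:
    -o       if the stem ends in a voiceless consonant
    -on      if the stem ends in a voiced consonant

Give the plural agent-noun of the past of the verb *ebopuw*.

ebopuwpuufo

*ebopuw* — last vowel /u/ (a high vowel) → -pu → *ebopuwpu*.
The final sound of the past-tense form *ebopuwpu* is /u/, which is a vowel, so the agentive suffix is -uf, giving *ebopuwpuuf*.
Since the final consonant of the agentive form *ebopuwpuuf* is /f/ (voiceless), it takes -o, giving *ebopuwpuufo*.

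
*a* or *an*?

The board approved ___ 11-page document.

The indefinite article is chosen by the initial *sound* of the following word, not its spelling.
The number *11* is spoken "eleven", beginning with /ɪˈlɛvən/ — a vowel sound.
So the article is *an*: The board approved an 11-page document.

an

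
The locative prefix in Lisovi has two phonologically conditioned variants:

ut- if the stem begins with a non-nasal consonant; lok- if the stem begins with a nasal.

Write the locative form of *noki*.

loknoki

*noki*: first consonant = /n/, a nasal → lok- → *loknoki*.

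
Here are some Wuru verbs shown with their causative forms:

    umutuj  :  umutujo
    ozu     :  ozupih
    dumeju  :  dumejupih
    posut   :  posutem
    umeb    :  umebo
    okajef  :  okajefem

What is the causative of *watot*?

watotem

The suffix is conditioned by the final sound: -em when the stem ends in a voiceless consonant (*posut*, *okajef*); -o when the stem ends in a voiced consonant (*umutuj*, *umeb*); -pih when the stem ends in a vowel (*ozu*, *dumeju*).
The final sound of *watot* is /t/, which is a voiceless consonant, so the suffix is -em, giving *watotem*.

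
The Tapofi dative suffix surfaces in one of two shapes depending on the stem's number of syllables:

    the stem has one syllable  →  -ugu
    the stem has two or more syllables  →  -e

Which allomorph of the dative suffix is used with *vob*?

*vob* (one syllable) → -ugu.

-ugu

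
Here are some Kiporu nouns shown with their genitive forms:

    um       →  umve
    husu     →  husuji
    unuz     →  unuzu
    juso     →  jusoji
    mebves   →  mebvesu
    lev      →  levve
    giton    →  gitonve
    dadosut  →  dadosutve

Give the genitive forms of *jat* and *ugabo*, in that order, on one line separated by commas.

The pattern is sibilance of the final sound: -u when the stem ends in a sibilant (*unuz*, *mebves*); -ve when the stem ends in a non-sibilant consonant (*um*, *lev*, *giton*, *dadosut*); -ji when the stem ends in a vowel (*husu*, *juso*).
Since the final sound of *jat* is /t/ (a non-sibilant consonant), it takes -ve, giving *jatve*.
The final sound of *ugabo* is /o/, which is a vowel, so the suffix is -ji, giving *ugaboji*.

jatve, ugaboji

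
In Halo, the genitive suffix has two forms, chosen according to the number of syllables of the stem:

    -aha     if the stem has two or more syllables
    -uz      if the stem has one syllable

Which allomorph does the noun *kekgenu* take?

*kekgenu* has 3 syllables, so the suffix is -aha.

-aha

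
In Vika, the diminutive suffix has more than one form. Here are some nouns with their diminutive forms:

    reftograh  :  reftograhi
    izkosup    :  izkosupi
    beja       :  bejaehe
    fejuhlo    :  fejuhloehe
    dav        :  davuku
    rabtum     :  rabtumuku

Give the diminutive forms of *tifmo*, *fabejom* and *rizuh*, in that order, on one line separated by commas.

The suffix is conditioned by the final sound: -i when the stem ends in a voiceless consonant (*reftograh*, *izkosup*); -uku when the stem ends in a voiced consonant (*dav*, *rabtum*); -ehe when the stem ends in a vowel (*beja*, *fejuhlo*).
*tifmo* — final sound /o/ (a vowel) → -ehe → *tifmoehe*.
Since the final sound of *fabejom* is /m/ (a voiced consonant), it takes -uku, giving *fabejomuku*.
*rizuh* — final sound /h/ (a voiceless consonant) → -i → *rizuhi*.

tifmoehe, fabejomuku, rizuhi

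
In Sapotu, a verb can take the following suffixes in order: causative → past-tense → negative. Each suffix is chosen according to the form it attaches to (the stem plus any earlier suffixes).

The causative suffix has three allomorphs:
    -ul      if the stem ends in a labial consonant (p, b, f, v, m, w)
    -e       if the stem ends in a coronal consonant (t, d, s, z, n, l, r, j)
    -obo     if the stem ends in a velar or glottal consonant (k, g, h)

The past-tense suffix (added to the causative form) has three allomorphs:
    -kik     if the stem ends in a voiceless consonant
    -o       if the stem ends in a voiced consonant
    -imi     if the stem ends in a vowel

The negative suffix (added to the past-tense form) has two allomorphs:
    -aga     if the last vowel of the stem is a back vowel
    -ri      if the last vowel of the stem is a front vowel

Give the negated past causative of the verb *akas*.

Since the final consonant of *akas* is /s/ (coronal), it takes -e, giving *akase*.
The final sound of the causative form *akase* is /e/, which is a vowel, so the past-tense suffix is -imi, giving *akaseimi*.
The past-tense form *akaseimi* — last vowel /i/ (a front vowel) → -ri → *akaseimiri*.

akaseimiri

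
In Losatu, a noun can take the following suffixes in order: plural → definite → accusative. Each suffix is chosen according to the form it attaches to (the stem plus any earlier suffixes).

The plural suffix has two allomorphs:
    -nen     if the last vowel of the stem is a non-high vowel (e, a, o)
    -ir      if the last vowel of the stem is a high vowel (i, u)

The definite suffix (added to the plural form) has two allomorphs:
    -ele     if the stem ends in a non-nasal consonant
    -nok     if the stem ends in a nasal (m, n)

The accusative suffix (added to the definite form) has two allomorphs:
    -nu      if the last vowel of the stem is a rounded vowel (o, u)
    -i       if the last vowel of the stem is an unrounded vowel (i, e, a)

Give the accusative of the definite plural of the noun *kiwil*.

kiwilirelei

Since the last vowel of *kiwil* is /i/ (a high vowel), it takes -ir, giving *kiwilir*.
Since the final consonant of the plural form *kiwilir* is /r/ (non-nasal), it takes -ele, giving *kiwilirele*.
The last vowel of the definite form *kiwilirele* is /e/, which is an unrounded vowel, so the accusative suffix is -i, giving *kiwilirelei*.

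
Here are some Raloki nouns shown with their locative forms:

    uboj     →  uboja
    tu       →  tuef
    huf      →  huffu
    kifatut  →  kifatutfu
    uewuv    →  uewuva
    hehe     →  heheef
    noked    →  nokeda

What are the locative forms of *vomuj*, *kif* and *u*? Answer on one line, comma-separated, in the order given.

Looking at the final sound of each stem: -fu when the stem ends in a voiceless consonant (*huf*, *kifatut*); -a when the stem ends in a voiced consonant (*uboj*, *uewuv*, *noked*); -ef when the stem ends in a vowel (*tu*, *hehe*).
*vomuj*: final sound = /j/, a voiced consonant → -a → *vomuja*.
Since the final sound of *kif* is /f/ (a voiceless consonant), it takes -fu, giving *kiffu*.
Since the final sound of *u* is /u/ (a vowel), it takes -ef, giving *uef*.

vomuja, kiffu, uef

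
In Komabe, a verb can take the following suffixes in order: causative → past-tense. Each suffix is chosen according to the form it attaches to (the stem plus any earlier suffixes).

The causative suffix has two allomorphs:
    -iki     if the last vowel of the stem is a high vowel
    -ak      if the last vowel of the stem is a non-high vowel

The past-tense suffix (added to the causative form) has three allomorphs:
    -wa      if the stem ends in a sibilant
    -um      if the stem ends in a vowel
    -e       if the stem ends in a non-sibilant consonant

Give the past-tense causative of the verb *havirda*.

havirdaake

The last vowel of *havirda* is /a/, which is a non-high vowel, so the causative suffix is -ak, giving *havirdaak*.
The causative form *havirdaak* — final sound /k/ (a non-sibilant consonant) → -e → *havirdaake*.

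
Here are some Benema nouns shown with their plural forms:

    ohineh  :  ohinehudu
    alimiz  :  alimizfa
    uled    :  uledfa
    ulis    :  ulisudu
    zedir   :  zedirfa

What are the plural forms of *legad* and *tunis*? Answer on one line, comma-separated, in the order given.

The suffix is conditioned by the final consonant: -udu when the stem ends in a voiceless consonant (*ohineh*, *ulis*); -fa when the stem ends in a voiced consonant (*alimiz*, *uled*, *zedir*).
Since the final consonant of *legad* is /d/ (voiced), it takes -fa, giving *legadfa*.
*tunis*: final consonant = /s/, voiceless → -udu → *tunisudu*.

legadfa, tunisudu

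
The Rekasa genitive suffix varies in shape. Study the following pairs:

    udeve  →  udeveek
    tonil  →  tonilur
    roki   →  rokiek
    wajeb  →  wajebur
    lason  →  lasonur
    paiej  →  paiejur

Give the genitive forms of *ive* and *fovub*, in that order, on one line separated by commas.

The suffix is conditioned by the final sound: -ur when the stem ends in a consonant (*tonil*, *wajeb*, *lason*, *paiej*); -ek when the stem ends in a vowel (*udeve*, *roki*).
The final sound of *ive* is /e/, which is a vowel, so the suffix is -ek, giving *iveek*.
*fovub*: final sound = /b/, a consonant → -ur → *fovubur*.

iveek, fovubur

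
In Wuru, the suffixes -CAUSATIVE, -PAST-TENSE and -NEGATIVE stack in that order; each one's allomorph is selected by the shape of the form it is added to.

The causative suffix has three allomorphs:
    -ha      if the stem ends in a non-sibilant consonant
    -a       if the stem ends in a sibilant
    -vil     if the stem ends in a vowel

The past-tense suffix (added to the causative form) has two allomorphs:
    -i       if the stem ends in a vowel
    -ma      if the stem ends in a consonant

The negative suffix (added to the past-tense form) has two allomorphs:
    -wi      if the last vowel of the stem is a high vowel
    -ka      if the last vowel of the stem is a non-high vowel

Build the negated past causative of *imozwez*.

imozwezaiwi

*imozwez* — final sound /z/ (a sibilant) → -a → *imozweza*.
The causative form *imozweza*: final sound = /a/, a vowel → -i → *imozwezai*.
The last vowel of the past-tense form *imozwezai* is /i/, which is a high vowel, so the negative suffix is -wi, giving *imozwezaiwi*.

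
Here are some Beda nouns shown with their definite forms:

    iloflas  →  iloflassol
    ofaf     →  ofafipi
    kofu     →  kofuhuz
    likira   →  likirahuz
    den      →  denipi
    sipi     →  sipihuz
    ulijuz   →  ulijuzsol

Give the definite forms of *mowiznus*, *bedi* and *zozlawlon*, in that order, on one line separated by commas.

mowiznussol, bedihuz, zozlawlonipi

Looking at the final sound of each stem: -sol when the stem ends in a sibilant (*iloflas*, *ulijuz*); -ipi when the stem ends in a non-sibilant consonant (*ofaf*, *den*); -huz when the stem ends in a vowel (*kofu*, *likira*, *sipi*).
The final sound of *mowiznus* is /s/, which is a sibilant, so the suffix is -sol, giving *mowiznussol*.
Since the final sound of *bedi* is /i/ (a vowel), it takes -huz, giving *bedihuz*.
Since the final sound of *zozlawlon* is /n/ (a non-sibilant consonant), it takes -ipi, giving *zozlawlonipi*.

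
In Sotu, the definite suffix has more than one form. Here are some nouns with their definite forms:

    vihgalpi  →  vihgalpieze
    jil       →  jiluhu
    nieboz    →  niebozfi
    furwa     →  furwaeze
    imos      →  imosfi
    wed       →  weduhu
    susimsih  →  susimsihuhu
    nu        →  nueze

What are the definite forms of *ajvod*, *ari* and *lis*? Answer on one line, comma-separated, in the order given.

The pattern is sibilance of the final sound: -fi when the stem ends in a sibilant (*nieboz*, *imos*); -uhu when the stem ends in a non-sibilant consonant (*jil*, *wed*, *susimsih*); -eze when the stem ends in a vowel (*vihgalpi*, *furwa*, *nu*).
Since the final sound of *ajvod* is /d/ (a non-sibilant consonant), it takes -uhu, giving *ajvoduhu*.
*ari* — final sound /i/ (a vowel) → -eze → *arieze*.
*lis* — final sound /s/ (a sibilant) → -fi → *lisfi*.

ajvoduhu, arieze, lisfi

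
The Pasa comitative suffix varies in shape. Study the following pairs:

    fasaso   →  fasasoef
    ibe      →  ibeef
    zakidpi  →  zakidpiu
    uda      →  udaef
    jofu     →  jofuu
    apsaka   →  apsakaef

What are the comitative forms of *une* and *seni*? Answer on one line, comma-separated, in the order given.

uneef, seniu

The pattern is height harmony: -u when the last vowel of the stem is a high vowel (*zakidpi*, *jofu*); -ef when the last vowel of the stem is a non-high vowel (*fasaso*, *ibe*, *uda*, *apsaka*).
*une*: last vowel = /e/, a non-high vowel → -ef → *uneef*.
The last vowel of *seni* is /i/, which is a high vowel, so the suffix is -u, giving *seniu*.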